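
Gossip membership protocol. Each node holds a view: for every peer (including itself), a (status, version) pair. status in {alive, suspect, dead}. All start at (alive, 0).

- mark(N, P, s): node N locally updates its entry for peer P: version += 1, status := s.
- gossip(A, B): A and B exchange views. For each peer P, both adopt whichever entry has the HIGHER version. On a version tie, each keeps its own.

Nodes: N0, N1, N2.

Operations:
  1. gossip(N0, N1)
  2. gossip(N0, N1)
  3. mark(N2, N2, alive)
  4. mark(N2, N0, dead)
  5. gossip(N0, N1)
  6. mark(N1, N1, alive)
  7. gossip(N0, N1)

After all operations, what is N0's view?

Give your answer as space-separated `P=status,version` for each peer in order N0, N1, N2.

Op 1: gossip N0<->N1 -> N0.N0=(alive,v0) N0.N1=(alive,v0) N0.N2=(alive,v0) | N1.N0=(alive,v0) N1.N1=(alive,v0) N1.N2=(alive,v0)
Op 2: gossip N0<->N1 -> N0.N0=(alive,v0) N0.N1=(alive,v0) N0.N2=(alive,v0) | N1.N0=(alive,v0) N1.N1=(alive,v0) N1.N2=(alive,v0)
Op 3: N2 marks N2=alive -> (alive,v1)
Op 4: N2 marks N0=dead -> (dead,v1)
Op 5: gossip N0<->N1 -> N0.N0=(alive,v0) N0.N1=(alive,v0) N0.N2=(alive,v0) | N1.N0=(alive,v0) N1.N1=(alive,v0) N1.N2=(alive,v0)
Op 6: N1 marks N1=alive -> (alive,v1)
Op 7: gossip N0<->N1 -> N0.N0=(alive,v0) N0.N1=(alive,v1) N0.N2=(alive,v0) | N1.N0=(alive,v0) N1.N1=(alive,v1) N1.N2=(alive,v0)

Answer: N0=alive,0 N1=alive,1 N2=alive,0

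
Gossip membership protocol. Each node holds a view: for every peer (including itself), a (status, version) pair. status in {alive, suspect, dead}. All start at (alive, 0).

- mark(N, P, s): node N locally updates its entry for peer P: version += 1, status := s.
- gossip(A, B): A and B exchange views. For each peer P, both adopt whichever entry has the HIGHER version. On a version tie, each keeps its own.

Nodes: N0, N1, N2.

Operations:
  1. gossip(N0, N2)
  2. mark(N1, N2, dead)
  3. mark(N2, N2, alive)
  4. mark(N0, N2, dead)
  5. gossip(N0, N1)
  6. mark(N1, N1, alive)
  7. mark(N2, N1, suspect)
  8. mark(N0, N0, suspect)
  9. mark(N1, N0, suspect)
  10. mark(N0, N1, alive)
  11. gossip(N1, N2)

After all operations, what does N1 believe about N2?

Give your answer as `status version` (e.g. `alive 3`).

Answer: dead 1

Derivation:
Op 1: gossip N0<->N2 -> N0.N0=(alive,v0) N0.N1=(alive,v0) N0.N2=(alive,v0) | N2.N0=(alive,v0) N2.N1=(alive,v0) N2.N2=(alive,v0)
Op 2: N1 marks N2=dead -> (dead,v1)
Op 3: N2 marks N2=alive -> (alive,v1)
Op 4: N0 marks N2=dead -> (dead,v1)
Op 5: gossip N0<->N1 -> N0.N0=(alive,v0) N0.N1=(alive,v0) N0.N2=(dead,v1) | N1.N0=(alive,v0) N1.N1=(alive,v0) N1.N2=(dead,v1)
Op 6: N1 marks N1=alive -> (alive,v1)
Op 7: N2 marks N1=suspect -> (suspect,v1)
Op 8: N0 marks N0=suspect -> (suspect,v1)
Op 9: N1 marks N0=suspect -> (suspect,v1)
Op 10: N0 marks N1=alive -> (alive,v1)
Op 11: gossip N1<->N2 -> N1.N0=(suspect,v1) N1.N1=(alive,v1) N1.N2=(dead,v1) | N2.N0=(suspect,v1) N2.N1=(suspect,v1) N2.N2=(alive,v1)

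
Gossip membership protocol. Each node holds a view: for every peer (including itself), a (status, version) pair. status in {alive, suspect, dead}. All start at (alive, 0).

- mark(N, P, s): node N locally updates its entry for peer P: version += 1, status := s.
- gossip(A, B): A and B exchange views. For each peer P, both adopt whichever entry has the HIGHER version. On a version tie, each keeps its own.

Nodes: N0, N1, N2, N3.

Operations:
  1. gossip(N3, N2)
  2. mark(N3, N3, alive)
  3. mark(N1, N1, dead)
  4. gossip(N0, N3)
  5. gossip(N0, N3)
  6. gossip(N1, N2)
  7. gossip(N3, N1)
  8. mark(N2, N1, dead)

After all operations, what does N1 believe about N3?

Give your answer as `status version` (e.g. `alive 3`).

Op 1: gossip N3<->N2 -> N3.N0=(alive,v0) N3.N1=(alive,v0) N3.N2=(alive,v0) N3.N3=(alive,v0) | N2.N0=(alive,v0) N2.N1=(alive,v0) N2.N2=(alive,v0) N2.N3=(alive,v0)
Op 2: N3 marks N3=alive -> (alive,v1)
Op 3: N1 marks N1=dead -> (dead,v1)
Op 4: gossip N0<->N3 -> N0.N0=(alive,v0) N0.N1=(alive,v0) N0.N2=(alive,v0) N0.N3=(alive,v1) | N3.N0=(alive,v0) N3.N1=(alive,v0) N3.N2=(alive,v0) N3.N3=(alive,v1)
Op 5: gossip N0<->N3 -> N0.N0=(alive,v0) N0.N1=(alive,v0) N0.N2=(alive,v0) N0.N3=(alive,v1) | N3.N0=(alive,v0) N3.N1=(alive,v0) N3.N2=(alive,v0) N3.N3=(alive,v1)
Op 6: gossip N1<->N2 -> N1.N0=(alive,v0) N1.N1=(dead,v1) N1.N2=(alive,v0) N1.N3=(alive,v0) | N2.N0=(alive,v0) N2.N1=(dead,v1) N2.N2=(alive,v0) N2.N3=(alive,v0)
Op 7: gossip N3<->N1 -> N3.N0=(alive,v0) N3.N1=(dead,v1) N3.N2=(alive,v0) N3.N3=(alive,v1) | N1.N0=(alive,v0) N1.N1=(dead,v1) N1.N2=(alive,v0) N1.N3=(alive,v1)
Op 8: N2 marks N1=dead -> (dead,v2)

Answer: alive 1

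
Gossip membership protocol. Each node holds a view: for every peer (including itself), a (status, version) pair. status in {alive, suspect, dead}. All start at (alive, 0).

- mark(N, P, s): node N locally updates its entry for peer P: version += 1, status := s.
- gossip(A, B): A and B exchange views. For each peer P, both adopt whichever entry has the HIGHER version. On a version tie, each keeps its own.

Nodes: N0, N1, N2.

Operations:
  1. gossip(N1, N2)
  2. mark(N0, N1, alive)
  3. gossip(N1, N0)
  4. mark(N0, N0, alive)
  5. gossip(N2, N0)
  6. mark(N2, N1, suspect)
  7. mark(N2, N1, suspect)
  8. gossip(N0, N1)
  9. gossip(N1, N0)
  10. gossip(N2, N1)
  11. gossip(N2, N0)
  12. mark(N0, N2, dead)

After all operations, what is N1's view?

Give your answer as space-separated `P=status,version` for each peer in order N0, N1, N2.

Op 1: gossip N1<->N2 -> N1.N0=(alive,v0) N1.N1=(alive,v0) N1.N2=(alive,v0) | N2.N0=(alive,v0) N2.N1=(alive,v0) N2.N2=(alive,v0)
Op 2: N0 marks N1=alive -> (alive,v1)
Op 3: gossip N1<->N0 -> N1.N0=(alive,v0) N1.N1=(alive,v1) N1.N2=(alive,v0) | N0.N0=(alive,v0) N0.N1=(alive,v1) N0.N2=(alive,v0)
Op 4: N0 marks N0=alive -> (alive,v1)
Op 5: gossip N2<->N0 -> N2.N0=(alive,v1) N2.N1=(alive,v1) N2.N2=(alive,v0) | N0.N0=(alive,v1) N0.N1=(alive,v1) N0.N2=(alive,v0)
Op 6: N2 marks N1=suspect -> (suspect,v2)
Op 7: N2 marks N1=suspect -> (suspect,v3)
Op 8: gossip N0<->N1 -> N0.N0=(alive,v1) N0.N1=(alive,v1) N0.N2=(alive,v0) | N1.N0=(alive,v1) N1.N1=(alive,v1) N1.N2=(alive,v0)
Op 9: gossip N1<->N0 -> N1.N0=(alive,v1) N1.N1=(alive,v1) N1.N2=(alive,v0) | N0.N0=(alive,v1) N0.N1=(alive,v1) N0.N2=(alive,v0)
Op 10: gossip N2<->N1 -> N2.N0=(alive,v1) N2.N1=(suspect,v3) N2.N2=(alive,v0) | N1.N0=(alive,v1) N1.N1=(suspect,v3) N1.N2=(alive,v0)
Op 11: gossip N2<->N0 -> N2.N0=(alive,v1) N2.N1=(suspect,v3) N2.N2=(alive,v0) | N0.N0=(alive,v1) N0.N1=(suspect,v3) N0.N2=(alive,v0)
Op 12: N0 marks N2=dead -> (dead,v1)

Answer: N0=alive,1 N1=suspect,3 N2=alive,0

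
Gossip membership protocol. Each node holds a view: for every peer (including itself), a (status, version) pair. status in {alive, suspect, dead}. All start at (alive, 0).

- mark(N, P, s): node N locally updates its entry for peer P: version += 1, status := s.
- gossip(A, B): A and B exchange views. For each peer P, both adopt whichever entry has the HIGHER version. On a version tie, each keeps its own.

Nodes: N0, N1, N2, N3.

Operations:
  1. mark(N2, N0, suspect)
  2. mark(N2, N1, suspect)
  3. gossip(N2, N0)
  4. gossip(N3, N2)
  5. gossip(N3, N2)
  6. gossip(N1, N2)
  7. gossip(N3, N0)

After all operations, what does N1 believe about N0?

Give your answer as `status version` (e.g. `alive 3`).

Op 1: N2 marks N0=suspect -> (suspect,v1)
Op 2: N2 marks N1=suspect -> (suspect,v1)
Op 3: gossip N2<->N0 -> N2.N0=(suspect,v1) N2.N1=(suspect,v1) N2.N2=(alive,v0) N2.N3=(alive,v0) | N0.N0=(suspect,v1) N0.N1=(suspect,v1) N0.N2=(alive,v0) N0.N3=(alive,v0)
Op 4: gossip N3<->N2 -> N3.N0=(suspect,v1) N3.N1=(suspect,v1) N3.N2=(alive,v0) N3.N3=(alive,v0) | N2.N0=(suspect,v1) N2.N1=(suspect,v1) N2.N2=(alive,v0) N2.N3=(alive,v0)
Op 5: gossip N3<->N2 -> N3.N0=(suspect,v1) N3.N1=(suspect,v1) N3.N2=(alive,v0) N3.N3=(alive,v0) | N2.N0=(suspect,v1) N2.N1=(suspect,v1) N2.N2=(alive,v0) N2.N3=(alive,v0)
Op 6: gossip N1<->N2 -> N1.N0=(suspect,v1) N1.N1=(suspect,v1) N1.N2=(alive,v0) N1.N3=(alive,v0) | N2.N0=(suspect,v1) N2.N1=(suspect,v1) N2.N2=(alive,v0) N2.N3=(alive,v0)
Op 7: gossip N3<->N0 -> N3.N0=(suspect,v1) N3.N1=(suspect,v1) N3.N2=(alive,v0) N3.N3=(alive,v0) | N0.N0=(suspect,v1) N0.N1=(suspect,v1) N0.N2=(alive,v0) N0.N3=(alive,v0)

Answer: suspect 1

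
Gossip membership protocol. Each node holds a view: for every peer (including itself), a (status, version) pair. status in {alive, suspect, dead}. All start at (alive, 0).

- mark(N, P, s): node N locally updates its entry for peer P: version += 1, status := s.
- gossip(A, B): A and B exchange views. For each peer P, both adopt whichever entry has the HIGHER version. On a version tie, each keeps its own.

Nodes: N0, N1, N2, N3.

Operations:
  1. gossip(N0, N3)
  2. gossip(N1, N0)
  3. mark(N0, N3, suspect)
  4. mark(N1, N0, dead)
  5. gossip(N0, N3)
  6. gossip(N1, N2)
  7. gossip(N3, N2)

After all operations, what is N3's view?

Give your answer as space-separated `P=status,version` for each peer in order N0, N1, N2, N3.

Op 1: gossip N0<->N3 -> N0.N0=(alive,v0) N0.N1=(alive,v0) N0.N2=(alive,v0) N0.N3=(alive,v0) | N3.N0=(alive,v0) N3.N1=(alive,v0) N3.N2=(alive,v0) N3.N3=(alive,v0)
Op 2: gossip N1<->N0 -> N1.N0=(alive,v0) N1.N1=(alive,v0) N1.N2=(alive,v0) N1.N3=(alive,v0) | N0.N0=(alive,v0) N0.N1=(alive,v0) N0.N2=(alive,v0) N0.N3=(alive,v0)
Op 3: N0 marks N3=suspect -> (suspect,v1)
Op 4: N1 marks N0=dead -> (dead,v1)
Op 5: gossip N0<->N3 -> N0.N0=(alive,v0) N0.N1=(alive,v0) N0.N2=(alive,v0) N0.N3=(suspect,v1) | N3.N0=(alive,v0) N3.N1=(alive,v0) N3.N2=(alive,v0) N3.N3=(suspect,v1)
Op 6: gossip N1<->N2 -> N1.N0=(dead,v1) N1.N1=(alive,v0) N1.N2=(alive,v0) N1.N3=(alive,v0) | N2.N0=(dead,v1) N2.N1=(alive,v0) N2.N2=(alive,v0) N2.N3=(alive,v0)
Op 7: gossip N3<->N2 -> N3.N0=(dead,v1) N3.N1=(alive,v0) N3.N2=(alive,v0) N3.N3=(suspect,v1) | N2.N0=(dead,v1) N2.N1=(alive,v0) N2.N2=(alive,v0) N2.N3=(suspect,v1)

Answer: N0=dead,1 N1=alive,0 N2=alive,0 N3=suspect,1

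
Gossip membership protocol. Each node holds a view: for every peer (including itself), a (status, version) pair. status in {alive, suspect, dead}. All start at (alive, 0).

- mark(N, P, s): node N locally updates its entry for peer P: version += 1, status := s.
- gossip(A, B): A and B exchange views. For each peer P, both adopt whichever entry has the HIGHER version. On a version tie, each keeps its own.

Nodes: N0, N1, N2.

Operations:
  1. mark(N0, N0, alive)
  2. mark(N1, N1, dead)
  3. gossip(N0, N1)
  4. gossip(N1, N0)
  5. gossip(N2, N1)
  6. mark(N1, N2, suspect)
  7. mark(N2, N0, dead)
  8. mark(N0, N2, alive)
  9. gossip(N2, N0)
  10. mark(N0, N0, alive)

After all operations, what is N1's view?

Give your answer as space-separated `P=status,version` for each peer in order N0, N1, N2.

Answer: N0=alive,1 N1=dead,1 N2=suspect,1

Derivation:
Op 1: N0 marks N0=alive -> (alive,v1)
Op 2: N1 marks N1=dead -> (dead,v1)
Op 3: gossip N0<->N1 -> N0.N0=(alive,v1) N0.N1=(dead,v1) N0.N2=(alive,v0) | N1.N0=(alive,v1) N1.N1=(dead,v1) N1.N2=(alive,v0)
Op 4: gossip N1<->N0 -> N1.N0=(alive,v1) N1.N1=(dead,v1) N1.N2=(alive,v0) | N0.N0=(alive,v1) N0.N1=(dead,v1) N0.N2=(alive,v0)
Op 5: gossip N2<->N1 -> N2.N0=(alive,v1) N2.N1=(dead,v1) N2.N2=(alive,v0) | N1.N0=(alive,v1) N1.N1=(dead,v1) N1.N2=(alive,v0)
Op 6: N1 marks N2=suspect -> (suspect,v1)
Op 7: N2 marks N0=dead -> (dead,v2)
Op 8: N0 marks N2=alive -> (alive,v1)
Op 9: gossip N2<->N0 -> N2.N0=(dead,v2) N2.N1=(dead,v1) N2.N2=(alive,v1) | N0.N0=(dead,v2) N0.N1=(dead,v1) N0.N2=(alive,v1)
Op 10: N0 marks N0=alive -> (alive,v3)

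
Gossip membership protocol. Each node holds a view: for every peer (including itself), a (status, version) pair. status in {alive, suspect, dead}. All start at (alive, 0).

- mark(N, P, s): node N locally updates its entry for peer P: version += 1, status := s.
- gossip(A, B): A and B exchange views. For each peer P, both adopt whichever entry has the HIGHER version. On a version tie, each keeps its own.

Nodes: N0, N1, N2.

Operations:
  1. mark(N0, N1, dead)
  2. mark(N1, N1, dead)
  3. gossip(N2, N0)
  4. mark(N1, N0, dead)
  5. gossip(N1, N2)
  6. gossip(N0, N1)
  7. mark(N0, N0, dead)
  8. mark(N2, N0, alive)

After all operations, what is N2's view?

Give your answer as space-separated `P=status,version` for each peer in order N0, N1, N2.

Op 1: N0 marks N1=dead -> (dead,v1)
Op 2: N1 marks N1=dead -> (dead,v1)
Op 3: gossip N2<->N0 -> N2.N0=(alive,v0) N2.N1=(dead,v1) N2.N2=(alive,v0) | N0.N0=(alive,v0) N0.N1=(dead,v1) N0.N2=(alive,v0)
Op 4: N1 marks N0=dead -> (dead,v1)
Op 5: gossip N1<->N2 -> N1.N0=(dead,v1) N1.N1=(dead,v1) N1.N2=(alive,v0) | N2.N0=(dead,v1) N2.N1=(dead,v1) N2.N2=(alive,v0)
Op 6: gossip N0<->N1 -> N0.N0=(dead,v1) N0.N1=(dead,v1) N0.N2=(alive,v0) | N1.N0=(dead,v1) N1.N1=(dead,v1) N1.N2=(alive,v0)
Op 7: N0 marks N0=dead -> (dead,v2)
Op 8: N2 marks N0=alive -> (alive,v2)

Answer: N0=alive,2 N1=dead,1 N2=alive,0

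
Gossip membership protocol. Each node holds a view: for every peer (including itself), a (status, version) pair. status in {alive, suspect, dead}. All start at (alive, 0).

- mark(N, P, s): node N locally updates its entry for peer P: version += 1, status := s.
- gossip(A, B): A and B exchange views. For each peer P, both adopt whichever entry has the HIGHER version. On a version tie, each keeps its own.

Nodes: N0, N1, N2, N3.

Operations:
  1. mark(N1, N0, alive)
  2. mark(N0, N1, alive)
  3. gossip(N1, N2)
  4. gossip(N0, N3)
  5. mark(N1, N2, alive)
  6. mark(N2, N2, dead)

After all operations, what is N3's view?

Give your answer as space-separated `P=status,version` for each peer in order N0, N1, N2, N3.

Op 1: N1 marks N0=alive -> (alive,v1)
Op 2: N0 marks N1=alive -> (alive,v1)
Op 3: gossip N1<->N2 -> N1.N0=(alive,v1) N1.N1=(alive,v0) N1.N2=(alive,v0) N1.N3=(alive,v0) | N2.N0=(alive,v1) N2.N1=(alive,v0) N2.N2=(alive,v0) N2.N3=(alive,v0)
Op 4: gossip N0<->N3 -> N0.N0=(alive,v0) N0.N1=(alive,v1) N0.N2=(alive,v0) N0.N3=(alive,v0) | N3.N0=(alive,v0) N3.N1=(alive,v1) N3.N2=(alive,v0) N3.N3=(alive,v0)
Op 5: N1 marks N2=alive -> (alive,v1)
Op 6: N2 marks N2=dead -> (dead,v1)

Answer: N0=alive,0 N1=alive,1 N2=alive,0 N3=alive,0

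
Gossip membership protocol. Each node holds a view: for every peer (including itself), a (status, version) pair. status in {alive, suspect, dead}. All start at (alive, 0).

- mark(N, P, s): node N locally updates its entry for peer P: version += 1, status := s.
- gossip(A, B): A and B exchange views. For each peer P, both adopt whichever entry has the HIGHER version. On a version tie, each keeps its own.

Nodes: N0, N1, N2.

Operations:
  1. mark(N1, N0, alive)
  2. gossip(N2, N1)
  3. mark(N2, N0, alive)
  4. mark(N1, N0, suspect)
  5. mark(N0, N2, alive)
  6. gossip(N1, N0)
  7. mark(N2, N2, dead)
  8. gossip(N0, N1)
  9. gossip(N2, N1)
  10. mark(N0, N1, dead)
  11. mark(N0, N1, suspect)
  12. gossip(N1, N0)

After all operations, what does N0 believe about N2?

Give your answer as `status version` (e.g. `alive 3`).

Op 1: N1 marks N0=alive -> (alive,v1)
Op 2: gossip N2<->N1 -> N2.N0=(alive,v1) N2.N1=(alive,v0) N2.N2=(alive,v0) | N1.N0=(alive,v1) N1.N1=(alive,v0) N1.N2=(alive,v0)
Op 3: N2 marks N0=alive -> (alive,v2)
Op 4: N1 marks N0=suspect -> (suspect,v2)
Op 5: N0 marks N2=alive -> (alive,v1)
Op 6: gossip N1<->N0 -> N1.N0=(suspect,v2) N1.N1=(alive,v0) N1.N2=(alive,v1) | N0.N0=(suspect,v2) N0.N1=(alive,v0) N0.N2=(alive,v1)
Op 7: N2 marks N2=dead -> (dead,v1)
Op 8: gossip N0<->N1 -> N0.N0=(suspect,v2) N0.N1=(alive,v0) N0.N2=(alive,v1) | N1.N0=(suspect,v2) N1.N1=(alive,v0) N1.N2=(alive,v1)
Op 9: gossip N2<->N1 -> N2.N0=(alive,v2) N2.N1=(alive,v0) N2.N2=(dead,v1) | N1.N0=(suspect,v2) N1.N1=(alive,v0) N1.N2=(alive,v1)
Op 10: N0 marks N1=dead -> (dead,v1)
Op 11: N0 marks N1=suspect -> (suspect,v2)
Op 12: gossip N1<->N0 -> N1.N0=(suspect,v2) N1.N1=(suspect,v2) N1.N2=(alive,v1) | N0.N0=(suspect,v2) N0.N1=(suspect,v2) N0.N2=(alive,v1)

Answer: alive 1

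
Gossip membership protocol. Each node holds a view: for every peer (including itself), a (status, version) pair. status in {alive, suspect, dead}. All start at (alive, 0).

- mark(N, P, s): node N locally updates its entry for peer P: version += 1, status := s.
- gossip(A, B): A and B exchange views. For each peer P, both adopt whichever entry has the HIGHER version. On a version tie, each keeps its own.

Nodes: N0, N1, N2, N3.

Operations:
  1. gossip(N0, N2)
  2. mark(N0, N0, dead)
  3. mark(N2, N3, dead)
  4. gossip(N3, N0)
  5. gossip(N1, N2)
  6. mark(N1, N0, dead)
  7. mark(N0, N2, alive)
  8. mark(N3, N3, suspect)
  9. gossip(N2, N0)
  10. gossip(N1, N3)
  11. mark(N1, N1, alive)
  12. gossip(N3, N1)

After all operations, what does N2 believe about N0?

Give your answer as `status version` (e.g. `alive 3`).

Answer: dead 1

Derivation:
Op 1: gossip N0<->N2 -> N0.N0=(alive,v0) N0.N1=(alive,v0) N0.N2=(alive,v0) N0.N3=(alive,v0) | N2.N0=(alive,v0) N2.N1=(alive,v0) N2.N2=(alive,v0) N2.N3=(alive,v0)
Op 2: N0 marks N0=dead -> (dead,v1)
Op 3: N2 marks N3=dead -> (dead,v1)
Op 4: gossip N3<->N0 -> N3.N0=(dead,v1) N3.N1=(alive,v0) N3.N2=(alive,v0) N3.N3=(alive,v0) | N0.N0=(dead,v1) N0.N1=(alive,v0) N0.N2=(alive,v0) N0.N3=(alive,v0)
Op 5: gossip N1<->N2 -> N1.N0=(alive,v0) N1.N1=(alive,v0) N1.N2=(alive,v0) N1.N3=(dead,v1) | N2.N0=(alive,v0) N2.N1=(alive,v0) N2.N2=(alive,v0) N2.N3=(dead,v1)
Op 6: N1 marks N0=dead -> (dead,v1)
Op 7: N0 marks N2=alive -> (alive,v1)
Op 8: N3 marks N3=suspect -> (suspect,v1)
Op 9: gossip N2<->N0 -> N2.N0=(dead,v1) N2.N1=(alive,v0) N2.N2=(alive,v1) N2.N3=(dead,v1) | N0.N0=(dead,v1) N0.N1=(alive,v0) N0.N2=(alive,v1) N0.N3=(dead,v1)
Op 10: gossip N1<->N3 -> N1.N0=(dead,v1) N1.N1=(alive,v0) N1.N2=(alive,v0) N1.N3=(dead,v1) | N3.N0=(dead,v1) N3.N1=(alive,v0) N3.N2=(alive,v0) N3.N3=(suspect,v1)
Op 11: N1 marks N1=alive -> (alive,v1)
Op 12: gossip N3<->N1 -> N3.N0=(dead,v1) N3.N1=(alive,v1) N3.N2=(alive,v0) N3.N3=(suspect,v1) | N1.N0=(dead,v1) N1.N1=(alive,v1) N1.N2=(alive,v0) N1.N3=(dead,v1)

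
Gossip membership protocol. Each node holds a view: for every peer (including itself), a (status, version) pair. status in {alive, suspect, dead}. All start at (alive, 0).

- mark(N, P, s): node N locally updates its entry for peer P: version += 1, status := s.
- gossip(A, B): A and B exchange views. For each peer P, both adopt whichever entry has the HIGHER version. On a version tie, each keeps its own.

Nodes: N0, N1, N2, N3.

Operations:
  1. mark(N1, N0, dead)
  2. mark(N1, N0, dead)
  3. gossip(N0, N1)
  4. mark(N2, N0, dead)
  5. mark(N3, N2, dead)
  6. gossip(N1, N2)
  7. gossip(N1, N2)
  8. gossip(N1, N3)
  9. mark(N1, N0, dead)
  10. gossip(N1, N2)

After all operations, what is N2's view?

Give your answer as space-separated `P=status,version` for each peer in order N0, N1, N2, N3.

Answer: N0=dead,3 N1=alive,0 N2=dead,1 N3=alive,0

Derivation:
Op 1: N1 marks N0=dead -> (dead,v1)
Op 2: N1 marks N0=dead -> (dead,v2)
Op 3: gossip N0<->N1 -> N0.N0=(dead,v2) N0.N1=(alive,v0) N0.N2=(alive,v0) N0.N3=(alive,v0) | N1.N0=(dead,v2) N1.N1=(alive,v0) N1.N2=(alive,v0) N1.N3=(alive,v0)
Op 4: N2 marks N0=dead -> (dead,v1)
Op 5: N3 marks N2=dead -> (dead,v1)
Op 6: gossip N1<->N2 -> N1.N0=(dead,v2) N1.N1=(alive,v0) N1.N2=(alive,v0) N1.N3=(alive,v0) | N2.N0=(dead,v2) N2.N1=(alive,v0) N2.N2=(alive,v0) N2.N3=(alive,v0)
Op 7: gossip N1<->N2 -> N1.N0=(dead,v2) N1.N1=(alive,v0) N1.N2=(alive,v0) N1.N3=(alive,v0) | N2.N0=(dead,v2) N2.N1=(alive,v0) N2.N2=(alive,v0) N2.N3=(alive,v0)
Op 8: gossip N1<->N3 -> N1.N0=(dead,v2) N1.N1=(alive,v0) N1.N2=(dead,v1) N1.N3=(alive,v0) | N3.N0=(dead,v2) N3.N1=(alive,v0) N3.N2=(dead,v1) N3.N3=(alive,v0)
Op 9: N1 marks N0=dead -> (dead,v3)
Op 10: gossip N1<->N2 -> N1.N0=(dead,v3) N1.N1=(alive,v0) N1.N2=(dead,v1) N1.N3=(alive,v0) | N2.N0=(dead,v3) N2.N1=(alive,v0) N2.N2=(dead,v1) N2.N3=(alive,v0)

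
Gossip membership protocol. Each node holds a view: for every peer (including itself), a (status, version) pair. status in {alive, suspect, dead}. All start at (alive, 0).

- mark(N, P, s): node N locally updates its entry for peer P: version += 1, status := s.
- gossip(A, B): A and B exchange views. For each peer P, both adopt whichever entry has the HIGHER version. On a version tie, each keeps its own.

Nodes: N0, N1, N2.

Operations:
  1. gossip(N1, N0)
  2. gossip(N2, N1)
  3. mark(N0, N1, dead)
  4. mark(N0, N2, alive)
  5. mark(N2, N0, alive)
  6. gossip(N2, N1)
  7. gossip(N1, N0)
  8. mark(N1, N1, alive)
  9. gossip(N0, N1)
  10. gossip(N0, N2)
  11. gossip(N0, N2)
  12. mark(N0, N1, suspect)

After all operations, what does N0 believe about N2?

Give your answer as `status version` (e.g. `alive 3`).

Answer: alive 1

Derivation:
Op 1: gossip N1<->N0 -> N1.N0=(alive,v0) N1.N1=(alive,v0) N1.N2=(alive,v0) | N0.N0=(alive,v0) N0.N1=(alive,v0) N0.N2=(alive,v0)
Op 2: gossip N2<->N1 -> N2.N0=(alive,v0) N2.N1=(alive,v0) N2.N2=(alive,v0) | N1.N0=(alive,v0) N1.N1=(alive,v0) N1.N2=(alive,v0)
Op 3: N0 marks N1=dead -> (dead,v1)
Op 4: N0 marks N2=alive -> (alive,v1)
Op 5: N2 marks N0=alive -> (alive,v1)
Op 6: gossip N2<->N1 -> N2.N0=(alive,v1) N2.N1=(alive,v0) N2.N2=(alive,v0) | N1.N0=(alive,v1) N1.N1=(alive,v0) N1.N2=(alive,v0)
Op 7: gossip N1<->N0 -> N1.N0=(alive,v1) N1.N1=(dead,v1) N1.N2=(alive,v1) | N0.N0=(alive,v1) N0.N1=(dead,v1) N0.N2=(alive,v1)
Op 8: N1 marks N1=alive -> (alive,v2)
Op 9: gossip N0<->N1 -> N0.N0=(alive,v1) N0.N1=(alive,v2) N0.N2=(alive,v1) | N1.N0=(alive,v1) N1.N1=(alive,v2) N1.N2=(alive,v1)
Op 10: gossip N0<->N2 -> N0.N0=(alive,v1) N0.N1=(alive,v2) N0.N2=(alive,v1) | N2.N0=(alive,v1) N2.N1=(alive,v2) N2.N2=(alive,v1)
Op 11: gossip N0<->N2 -> N0.N0=(alive,v1) N0.N1=(alive,v2) N0.N2=(alive,v1) | N2.N0=(alive,v1) N2.N1=(alive,v2) N2.N2=(alive,v1)
Op 12: N0 marks N1=suspect -> (suspect,v3)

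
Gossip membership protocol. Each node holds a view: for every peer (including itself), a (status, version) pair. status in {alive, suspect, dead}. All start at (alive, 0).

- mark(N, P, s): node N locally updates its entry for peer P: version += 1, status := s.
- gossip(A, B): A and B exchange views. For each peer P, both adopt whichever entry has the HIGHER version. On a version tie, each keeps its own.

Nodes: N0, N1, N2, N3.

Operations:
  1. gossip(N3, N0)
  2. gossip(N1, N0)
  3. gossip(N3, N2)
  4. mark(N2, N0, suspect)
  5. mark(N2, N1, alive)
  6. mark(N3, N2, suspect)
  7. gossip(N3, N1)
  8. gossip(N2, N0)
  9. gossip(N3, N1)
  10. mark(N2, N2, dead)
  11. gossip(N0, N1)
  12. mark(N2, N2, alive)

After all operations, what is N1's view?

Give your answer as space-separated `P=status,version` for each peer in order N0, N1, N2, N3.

Op 1: gossip N3<->N0 -> N3.N0=(alive,v0) N3.N1=(alive,v0) N3.N2=(alive,v0) N3.N3=(alive,v0) | N0.N0=(alive,v0) N0.N1=(alive,v0) N0.N2=(alive,v0) N0.N3=(alive,v0)
Op 2: gossip N1<->N0 -> N1.N0=(alive,v0) N1.N1=(alive,v0) N1.N2=(alive,v0) N1.N3=(alive,v0) | N0.N0=(alive,v0) N0.N1=(alive,v0) N0.N2=(alive,v0) N0.N3=(alive,v0)
Op 3: gossip N3<->N2 -> N3.N0=(alive,v0) N3.N1=(alive,v0) N3.N2=(alive,v0) N3.N3=(alive,v0) | N2.N0=(alive,v0) N2.N1=(alive,v0) N2.N2=(alive,v0) N2.N3=(alive,v0)
Op 4: N2 marks N0=suspect -> (suspect,v1)
Op 5: N2 marks N1=alive -> (alive,v1)
Op 6: N3 marks N2=suspect -> (suspect,v1)
Op 7: gossip N3<->N1 -> N3.N0=(alive,v0) N3.N1=(alive,v0) N3.N2=(suspect,v1) N3.N3=(alive,v0) | N1.N0=(alive,v0) N1.N1=(alive,v0) N1.N2=(suspect,v1) N1.N3=(alive,v0)
Op 8: gossip N2<->N0 -> N2.N0=(suspect,v1) N2.N1=(alive,v1) N2.N2=(alive,v0) N2.N3=(alive,v0) | N0.N0=(suspect,v1) N0.N1=(alive,v1) N0.N2=(alive,v0) N0.N3=(alive,v0)
Op 9: gossip N3<->N1 -> N3.N0=(alive,v0) N3.N1=(alive,v0) N3.N2=(suspect,v1) N3.N3=(alive,v0) | N1.N0=(alive,v0) N1.N1=(alive,v0) N1.N2=(suspect,v1) N1.N3=(alive,v0)
Op 10: N2 marks N2=dead -> (dead,v1)
Op 11: gossip N0<->N1 -> N0.N0=(suspect,v1) N0.N1=(alive,v1) N0.N2=(suspect,v1) N0.N3=(alive,v0) | N1.N0=(suspect,v1) N1.N1=(alive,v1) N1.N2=(suspect,v1) N1.N3=(alive,v0)
Op 12: N2 marks N2=alive -> (alive,v2)

Answer: N0=suspect,1 N1=alive,1 N2=suspect,1 N3=alive,0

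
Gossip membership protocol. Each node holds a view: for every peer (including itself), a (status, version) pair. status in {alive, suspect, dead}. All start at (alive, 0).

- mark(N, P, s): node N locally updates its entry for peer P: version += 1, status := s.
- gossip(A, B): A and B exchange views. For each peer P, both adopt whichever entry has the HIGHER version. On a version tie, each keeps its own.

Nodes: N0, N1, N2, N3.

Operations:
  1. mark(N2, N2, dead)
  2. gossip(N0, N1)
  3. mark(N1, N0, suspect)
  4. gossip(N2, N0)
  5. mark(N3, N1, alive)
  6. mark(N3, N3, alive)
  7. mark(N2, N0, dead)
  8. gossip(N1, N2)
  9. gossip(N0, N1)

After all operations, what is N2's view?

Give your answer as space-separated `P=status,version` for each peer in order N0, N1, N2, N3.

Answer: N0=dead,1 N1=alive,0 N2=dead,1 N3=alive,0

Derivation:
Op 1: N2 marks N2=dead -> (dead,v1)
Op 2: gossip N0<->N1 -> N0.N0=(alive,v0) N0.N1=(alive,v0) N0.N2=(alive,v0) N0.N3=(alive,v0) | N1.N0=(alive,v0) N1.N1=(alive,v0) N1.N2=(alive,v0) N1.N3=(alive,v0)
Op 3: N1 marks N0=suspect -> (suspect,v1)
Op 4: gossip N2<->N0 -> N2.N0=(alive,v0) N2.N1=(alive,v0) N2.N2=(dead,v1) N2.N3=(alive,v0) | N0.N0=(alive,v0) N0.N1=(alive,v0) N0.N2=(dead,v1) N0.N3=(alive,v0)
Op 5: N3 marks N1=alive -> (alive,v1)
Op 6: N3 marks N3=alive -> (alive,v1)
Op 7: N2 marks N0=dead -> (dead,v1)
Op 8: gossip N1<->N2 -> N1.N0=(suspect,v1) N1.N1=(alive,v0) N1.N2=(dead,v1) N1.N3=(alive,v0) | N2.N0=(dead,v1) N2.N1=(alive,v0) N2.N2=(dead,v1) N2.N3=(alive,v0)
Op 9: gossip N0<->N1 -> N0.N0=(suspect,v1) N0.N1=(alive,v0) N0.N2=(dead,v1) N0.N3=(alive,v0) | N1.N0=(suspect,v1) N1.N1=(alive,v0) N1.N2=(dead,v1) N1.N3=(alive,v0)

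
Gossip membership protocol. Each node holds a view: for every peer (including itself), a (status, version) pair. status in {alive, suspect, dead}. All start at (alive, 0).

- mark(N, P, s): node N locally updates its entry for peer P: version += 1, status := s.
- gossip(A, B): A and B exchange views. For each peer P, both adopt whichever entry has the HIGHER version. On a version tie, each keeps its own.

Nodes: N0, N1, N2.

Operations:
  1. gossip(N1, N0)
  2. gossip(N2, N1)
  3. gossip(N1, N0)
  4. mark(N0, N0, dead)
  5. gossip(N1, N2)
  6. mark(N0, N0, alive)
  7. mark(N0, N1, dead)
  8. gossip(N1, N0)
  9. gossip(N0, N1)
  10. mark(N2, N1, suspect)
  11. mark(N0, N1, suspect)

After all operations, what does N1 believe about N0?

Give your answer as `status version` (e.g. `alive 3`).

Op 1: gossip N1<->N0 -> N1.N0=(alive,v0) N1.N1=(alive,v0) N1.N2=(alive,v0) | N0.N0=(alive,v0) N0.N1=(alive,v0) N0.N2=(alive,v0)
Op 2: gossip N2<->N1 -> N2.N0=(alive,v0) N2.N1=(alive,v0) N2.N2=(alive,v0) | N1.N0=(alive,v0) N1.N1=(alive,v0) N1.N2=(alive,v0)
Op 3: gossip N1<->N0 -> N1.N0=(alive,v0) N1.N1=(alive,v0) N1.N2=(alive,v0) | N0.N0=(alive,v0) N0.N1=(alive,v0) N0.N2=(alive,v0)
Op 4: N0 marks N0=dead -> (dead,v1)
Op 5: gossip N1<->N2 -> N1.N0=(alive,v0) N1.N1=(alive,v0) N1.N2=(alive,v0) | N2.N0=(alive,v0) N2.N1=(alive,v0) N2.N2=(alive,v0)
Op 6: N0 marks N0=alive -> (alive,v2)
Op 7: N0 marks N1=dead -> (dead,v1)
Op 8: gossip N1<->N0 -> N1.N0=(alive,v2) N1.N1=(dead,v1) N1.N2=(alive,v0) | N0.N0=(alive,v2) N0.N1=(dead,v1) N0.N2=(alive,v0)
Op 9: gossip N0<->N1 -> N0.N0=(alive,v2) N0.N1=(dead,v1) N0.N2=(alive,v0) | N1.N0=(alive,v2) N1.N1=(dead,v1) N1.N2=(alive,v0)
Op 10: N2 marks N1=suspect -> (suspect,v1)
Op 11: N0 marks N1=suspect -> (suspect,v2)

Answer: alive 2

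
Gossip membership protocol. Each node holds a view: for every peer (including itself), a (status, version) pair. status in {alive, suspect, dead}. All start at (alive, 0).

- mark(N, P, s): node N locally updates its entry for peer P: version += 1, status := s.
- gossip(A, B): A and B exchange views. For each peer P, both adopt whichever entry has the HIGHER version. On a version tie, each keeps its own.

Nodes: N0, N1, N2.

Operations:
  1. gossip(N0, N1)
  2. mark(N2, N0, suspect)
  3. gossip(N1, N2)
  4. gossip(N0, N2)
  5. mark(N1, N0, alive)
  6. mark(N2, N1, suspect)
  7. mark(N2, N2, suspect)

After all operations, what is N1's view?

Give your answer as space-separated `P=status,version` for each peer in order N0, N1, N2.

Op 1: gossip N0<->N1 -> N0.N0=(alive,v0) N0.N1=(alive,v0) N0.N2=(alive,v0) | N1.N0=(alive,v0) N1.N1=(alive,v0) N1.N2=(alive,v0)
Op 2: N2 marks N0=suspect -> (suspect,v1)
Op 3: gossip N1<->N2 -> N1.N0=(suspect,v1) N1.N1=(alive,v0) N1.N2=(alive,v0) | N2.N0=(suspect,v1) N2.N1=(alive,v0) N2.N2=(alive,v0)
Op 4: gossip N0<->N2 -> N0.N0=(suspect,v1) N0.N1=(alive,v0) N0.N2=(alive,v0) | N2.N0=(suspect,v1) N2.N1=(alive,v0) N2.N2=(alive,v0)
Op 5: N1 marks N0=alive -> (alive,v2)
Op 6: N2 marks N1=suspect -> (suspect,v1)
Op 7: N2 marks N2=suspect -> (suspect,v1)

Answer: N0=alive,2 N1=alive,0 N2=alive,0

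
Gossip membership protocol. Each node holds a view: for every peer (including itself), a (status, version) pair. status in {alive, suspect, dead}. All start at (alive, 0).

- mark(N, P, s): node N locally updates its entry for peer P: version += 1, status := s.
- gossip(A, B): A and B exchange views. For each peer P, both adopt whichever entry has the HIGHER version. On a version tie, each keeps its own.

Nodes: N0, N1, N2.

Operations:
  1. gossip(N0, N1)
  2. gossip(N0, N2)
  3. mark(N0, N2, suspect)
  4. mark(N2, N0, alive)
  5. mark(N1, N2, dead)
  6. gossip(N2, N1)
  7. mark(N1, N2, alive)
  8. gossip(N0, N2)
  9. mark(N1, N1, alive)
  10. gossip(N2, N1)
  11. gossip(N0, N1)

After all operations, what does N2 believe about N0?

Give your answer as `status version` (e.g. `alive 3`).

Op 1: gossip N0<->N1 -> N0.N0=(alive,v0) N0.N1=(alive,v0) N0.N2=(alive,v0) | N1.N0=(alive,v0) N1.N1=(alive,v0) N1.N2=(alive,v0)
Op 2: gossip N0<->N2 -> N0.N0=(alive,v0) N0.N1=(alive,v0) N0.N2=(alive,v0) | N2.N0=(alive,v0) N2.N1=(alive,v0) N2.N2=(alive,v0)
Op 3: N0 marks N2=suspect -> (suspect,v1)
Op 4: N2 marks N0=alive -> (alive,v1)
Op 5: N1 marks N2=dead -> (dead,v1)
Op 6: gossip N2<->N1 -> N2.N0=(alive,v1) N2.N1=(alive,v0) N2.N2=(dead,v1) | N1.N0=(alive,v1) N1.N1=(alive,v0) N1.N2=(dead,v1)
Op 7: N1 marks N2=alive -> (alive,v2)
Op 8: gossip N0<->N2 -> N0.N0=(alive,v1) N0.N1=(alive,v0) N0.N2=(suspect,v1) | N2.N0=(alive,v1) N2.N1=(alive,v0) N2.N2=(dead,v1)
Op 9: N1 marks N1=alive -> (alive,v1)
Op 10: gossip N2<->N1 -> N2.N0=(alive,v1) N2.N1=(alive,v1) N2.N2=(alive,v2) | N1.N0=(alive,v1) N1.N1=(alive,v1) N1.N2=(alive,v2)
Op 11: gossip N0<->N1 -> N0.N0=(alive,v1) N0.N1=(alive,v1) N0.N2=(alive,v2) | N1.N0=(alive,v1) N1.N1=(alive,v1) N1.N2=(alive,v2)

Answer: alive 1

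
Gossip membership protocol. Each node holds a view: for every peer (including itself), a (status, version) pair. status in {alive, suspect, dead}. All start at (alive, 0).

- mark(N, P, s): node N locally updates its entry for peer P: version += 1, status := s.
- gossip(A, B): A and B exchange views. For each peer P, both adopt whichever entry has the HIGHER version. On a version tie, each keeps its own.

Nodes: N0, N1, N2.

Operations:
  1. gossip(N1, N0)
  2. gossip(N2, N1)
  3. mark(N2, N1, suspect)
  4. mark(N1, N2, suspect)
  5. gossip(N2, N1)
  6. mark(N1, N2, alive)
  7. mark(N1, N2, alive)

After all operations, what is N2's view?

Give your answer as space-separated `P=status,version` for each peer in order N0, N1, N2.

Op 1: gossip N1<->N0 -> N1.N0=(alive,v0) N1.N1=(alive,v0) N1.N2=(alive,v0) | N0.N0=(alive,v0) N0.N1=(alive,v0) N0.N2=(alive,v0)
Op 2: gossip N2<->N1 -> N2.N0=(alive,v0) N2.N1=(alive,v0) N2.N2=(alive,v0) | N1.N0=(alive,v0) N1.N1=(alive,v0) N1.N2=(alive,v0)
Op 3: N2 marks N1=suspect -> (suspect,v1)
Op 4: N1 marks N2=suspect -> (suspect,v1)
Op 5: gossip N2<->N1 -> N2.N0=(alive,v0) N2.N1=(suspect,v1) N2.N2=(suspect,v1) | N1.N0=(alive,v0) N1.N1=(suspect,v1) N1.N2=(suspect,v1)
Op 6: N1 marks N2=alive -> (alive,v2)
Op 7: N1 marks N2=alive -> (alive,v3)

Answer: N0=alive,0 N1=suspect,1 N2=suspect,1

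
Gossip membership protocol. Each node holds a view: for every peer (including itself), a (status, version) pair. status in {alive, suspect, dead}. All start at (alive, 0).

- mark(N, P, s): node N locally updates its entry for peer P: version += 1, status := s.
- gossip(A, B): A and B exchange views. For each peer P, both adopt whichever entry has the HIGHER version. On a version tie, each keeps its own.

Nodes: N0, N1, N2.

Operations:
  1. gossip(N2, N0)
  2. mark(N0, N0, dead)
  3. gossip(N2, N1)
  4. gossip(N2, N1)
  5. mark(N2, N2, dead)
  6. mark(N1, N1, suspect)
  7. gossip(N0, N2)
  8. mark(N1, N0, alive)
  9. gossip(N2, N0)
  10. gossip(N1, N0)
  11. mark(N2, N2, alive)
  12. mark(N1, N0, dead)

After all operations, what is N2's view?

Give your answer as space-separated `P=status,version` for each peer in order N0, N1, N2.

Op 1: gossip N2<->N0 -> N2.N0=(alive,v0) N2.N1=(alive,v0) N2.N2=(alive,v0) | N0.N0=(alive,v0) N0.N1=(alive,v0) N0.N2=(alive,v0)
Op 2: N0 marks N0=dead -> (dead,v1)
Op 3: gossip N2<->N1 -> N2.N0=(alive,v0) N2.N1=(alive,v0) N2.N2=(alive,v0) | N1.N0=(alive,v0) N1.N1=(alive,v0) N1.N2=(alive,v0)
Op 4: gossip N2<->N1 -> N2.N0=(alive,v0) N2.N1=(alive,v0) N2.N2=(alive,v0) | N1.N0=(alive,v0) N1.N1=(alive,v0) N1.N2=(alive,v0)
Op 5: N2 marks N2=dead -> (dead,v1)
Op 6: N1 marks N1=suspect -> (suspect,v1)
Op 7: gossip N0<->N2 -> N0.N0=(dead,v1) N0.N1=(alive,v0) N0.N2=(dead,v1) | N2.N0=(dead,v1) N2.N1=(alive,v0) N2.N2=(dead,v1)
Op 8: N1 marks N0=alive -> (alive,v1)
Op 9: gossip N2<->N0 -> N2.N0=(dead,v1) N2.N1=(alive,v0) N2.N2=(dead,v1) | N0.N0=(dead,v1) N0.N1=(alive,v0) N0.N2=(dead,v1)
Op 10: gossip N1<->N0 -> N1.N0=(alive,v1) N1.N1=(suspect,v1) N1.N2=(dead,v1) | N0.N0=(dead,v1) N0.N1=(suspect,v1) N0.N2=(dead,v1)
Op 11: N2 marks N2=alive -> (alive,v2)
Op 12: N1 marks N0=dead -> (dead,v2)

Answer: N0=dead,1 N1=alive,0 N2=alive,2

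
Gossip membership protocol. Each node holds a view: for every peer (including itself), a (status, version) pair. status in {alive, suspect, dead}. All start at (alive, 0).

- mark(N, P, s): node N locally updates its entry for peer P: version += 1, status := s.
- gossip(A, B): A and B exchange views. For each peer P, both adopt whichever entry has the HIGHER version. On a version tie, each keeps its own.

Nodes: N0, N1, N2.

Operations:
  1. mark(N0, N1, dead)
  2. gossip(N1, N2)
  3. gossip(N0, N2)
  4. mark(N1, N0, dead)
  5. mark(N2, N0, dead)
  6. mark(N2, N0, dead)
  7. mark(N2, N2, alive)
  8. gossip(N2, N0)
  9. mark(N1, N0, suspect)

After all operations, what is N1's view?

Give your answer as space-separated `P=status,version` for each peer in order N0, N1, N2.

Op 1: N0 marks N1=dead -> (dead,v1)
Op 2: gossip N1<->N2 -> N1.N0=(alive,v0) N1.N1=(alive,v0) N1.N2=(alive,v0) | N2.N0=(alive,v0) N2.N1=(alive,v0) N2.N2=(alive,v0)
Op 3: gossip N0<->N2 -> N0.N0=(alive,v0) N0.N1=(dead,v1) N0.N2=(alive,v0) | N2.N0=(alive,v0) N2.N1=(dead,v1) N2.N2=(alive,v0)
Op 4: N1 marks N0=dead -> (dead,v1)
Op 5: N2 marks N0=dead -> (dead,v1)
Op 6: N2 marks N0=dead -> (dead,v2)
Op 7: N2 marks N2=alive -> (alive,v1)
Op 8: gossip N2<->N0 -> N2.N0=(dead,v2) N2.N1=(dead,v1) N2.N2=(alive,v1) | N0.N0=(dead,v2) N0.N1=(dead,v1) N0.N2=(alive,v1)
Op 9: N1 marks N0=suspect -> (suspect,v2)

Answer: N0=suspect,2 N1=alive,0 N2=alive,0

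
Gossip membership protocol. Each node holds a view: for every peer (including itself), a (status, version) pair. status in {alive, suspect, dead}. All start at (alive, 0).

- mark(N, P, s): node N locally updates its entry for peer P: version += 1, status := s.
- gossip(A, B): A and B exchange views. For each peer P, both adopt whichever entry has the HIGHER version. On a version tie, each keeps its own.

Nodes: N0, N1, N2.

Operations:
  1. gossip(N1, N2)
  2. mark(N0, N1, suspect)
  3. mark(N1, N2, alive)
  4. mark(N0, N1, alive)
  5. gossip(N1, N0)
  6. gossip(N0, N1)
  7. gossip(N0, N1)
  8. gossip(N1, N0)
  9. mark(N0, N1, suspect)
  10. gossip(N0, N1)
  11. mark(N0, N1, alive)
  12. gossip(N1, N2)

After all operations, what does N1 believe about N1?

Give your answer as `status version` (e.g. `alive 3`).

Answer: suspect 3

Derivation:
Op 1: gossip N1<->N2 -> N1.N0=(alive,v0) N1.N1=(alive,v0) N1.N2=(alive,v0) | N2.N0=(alive,v0) N2.N1=(alive,v0) N2.N2=(alive,v0)
Op 2: N0 marks N1=suspect -> (suspect,v1)
Op 3: N1 marks N2=alive -> (alive,v1)
Op 4: N0 marks N1=alive -> (alive,v2)
Op 5: gossip N1<->N0 -> N1.N0=(alive,v0) N1.N1=(alive,v2) N1.N2=(alive,v1) | N0.N0=(alive,v0) N0.N1=(alive,v2) N0.N2=(alive,v1)
Op 6: gossip N0<->N1 -> N0.N0=(alive,v0) N0.N1=(alive,v2) N0.N2=(alive,v1) | N1.N0=(alive,v0) N1.N1=(alive,v2) N1.N2=(alive,v1)
Op 7: gossip N0<->N1 -> N0.N0=(alive,v0) N0.N1=(alive,v2) N0.N2=(alive,v1) | N1.N0=(alive,v0) N1.N1=(alive,v2) N1.N2=(alive,v1)
Op 8: gossip N1<->N0 -> N1.N0=(alive,v0) N1.N1=(alive,v2) N1.N2=(alive,v1) | N0.N0=(alive,v0) N0.N1=(alive,v2) N0.N2=(alive,v1)
Op 9: N0 marks N1=suspect -> (suspect,v3)
Op 10: gossip N0<->N1 -> N0.N0=(alive,v0) N0.N1=(suspect,v3) N0.N2=(alive,v1) | N1.N0=(alive,v0) N1.N1=(suspect,v3) N1.N2=(alive,v1)
Op 11: N0 marks N1=alive -> (alive,v4)
Op 12: gossip N1<->N2 -> N1.N0=(alive,v0) N1.N1=(suspect,v3) N1.N2=(alive,v1) | N2.N0=(alive,v0) N2.N1=(suspect,v3) N2.N2=(alive,v1)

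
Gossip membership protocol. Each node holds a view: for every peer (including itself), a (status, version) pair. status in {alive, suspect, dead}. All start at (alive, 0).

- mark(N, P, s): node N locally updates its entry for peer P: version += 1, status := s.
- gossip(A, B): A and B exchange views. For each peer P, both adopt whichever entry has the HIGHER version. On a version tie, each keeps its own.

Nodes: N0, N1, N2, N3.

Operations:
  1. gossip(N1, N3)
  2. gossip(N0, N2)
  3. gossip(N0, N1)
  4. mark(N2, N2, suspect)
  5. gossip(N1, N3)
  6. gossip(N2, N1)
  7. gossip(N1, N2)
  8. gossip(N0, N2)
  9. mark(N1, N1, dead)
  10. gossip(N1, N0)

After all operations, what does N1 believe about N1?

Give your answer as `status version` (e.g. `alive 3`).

Op 1: gossip N1<->N3 -> N1.N0=(alive,v0) N1.N1=(alive,v0) N1.N2=(alive,v0) N1.N3=(alive,v0) | N3.N0=(alive,v0) N3.N1=(alive,v0) N3.N2=(alive,v0) N3.N3=(alive,v0)
Op 2: gossip N0<->N2 -> N0.N0=(alive,v0) N0.N1=(alive,v0) N0.N2=(alive,v0) N0.N3=(alive,v0) | N2.N0=(alive,v0) N2.N1=(alive,v0) N2.N2=(alive,v0) N2.N3=(alive,v0)
Op 3: gossip N0<->N1 -> N0.N0=(alive,v0) N0.N1=(alive,v0) N0.N2=(alive,v0) N0.N3=(alive,v0) | N1.N0=(alive,v0) N1.N1=(alive,v0) N1.N2=(alive,v0) N1.N3=(alive,v0)
Op 4: N2 marks N2=suspect -> (suspect,v1)
Op 5: gossip N1<->N3 -> N1.N0=(alive,v0) N1.N1=(alive,v0) N1.N2=(alive,v0) N1.N3=(alive,v0) | N3.N0=(alive,v0) N3.N1=(alive,v0) N3.N2=(alive,v0) N3.N3=(alive,v0)
Op 6: gossip N2<->N1 -> N2.N0=(alive,v0) N2.N1=(alive,v0) N2.N2=(suspect,v1) N2.N3=(alive,v0) | N1.N0=(alive,v0) N1.N1=(alive,v0) N1.N2=(suspect,v1) N1.N3=(alive,v0)
Op 7: gossip N1<->N2 -> N1.N0=(alive,v0) N1.N1=(alive,v0) N1.N2=(suspect,v1) N1.N3=(alive,v0) | N2.N0=(alive,v0) N2.N1=(alive,v0) N2.N2=(suspect,v1) N2.N3=(alive,v0)
Op 8: gossip N0<->N2 -> N0.N0=(alive,v0) N0.N1=(alive,v0) N0.N2=(suspect,v1) N0.N3=(alive,v0) | N2.N0=(alive,v0) N2.N1=(alive,v0) N2.N2=(suspect,v1) N2.N3=(alive,v0)
Op 9: N1 marks N1=dead -> (dead,v1)
Op 10: gossip N1<->N0 -> N1.N0=(alive,v0) N1.N1=(dead,v1) N1.N2=(suspect,v1) N1.N3=(alive,v0) | N0.N0=(alive,v0) N0.N1=(dead,v1) N0.N2=(suspect,v1) N0.N3=(alive,v0)

Answer: dead 1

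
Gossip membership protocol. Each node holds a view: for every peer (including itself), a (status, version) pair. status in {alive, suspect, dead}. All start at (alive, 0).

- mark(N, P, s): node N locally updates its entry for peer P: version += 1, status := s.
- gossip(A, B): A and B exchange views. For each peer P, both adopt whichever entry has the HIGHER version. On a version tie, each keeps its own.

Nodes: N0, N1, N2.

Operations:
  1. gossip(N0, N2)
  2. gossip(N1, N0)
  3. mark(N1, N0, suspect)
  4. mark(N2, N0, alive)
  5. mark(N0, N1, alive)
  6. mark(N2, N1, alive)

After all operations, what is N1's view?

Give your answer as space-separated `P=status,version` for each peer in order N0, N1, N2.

Answer: N0=suspect,1 N1=alive,0 N2=alive,0

Derivation:
Op 1: gossip N0<->N2 -> N0.N0=(alive,v0) N0.N1=(alive,v0) N0.N2=(alive,v0) | N2.N0=(alive,v0) N2.N1=(alive,v0) N2.N2=(alive,v0)
Op 2: gossip N1<->N0 -> N1.N0=(alive,v0) N1.N1=(alive,v0) N1.N2=(alive,v0) | N0.N0=(alive,v0) N0.N1=(alive,v0) N0.N2=(alive,v0)
Op 3: N1 marks N0=suspect -> (suspect,v1)
Op 4: N2 marks N0=alive -> (alive,v1)
Op 5: N0 marks N1=alive -> (alive,v1)
Op 6: N2 marks N1=alive -> (alive,v1)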